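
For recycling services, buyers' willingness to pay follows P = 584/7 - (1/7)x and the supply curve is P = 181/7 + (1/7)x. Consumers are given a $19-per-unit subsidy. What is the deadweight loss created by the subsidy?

Pre-subsidy: 584/7 - (1/7)x = 181/7 + (1/7)x gives x* = 201.5 and P* = 765/14.
With the rebate, buyers effectively pay Pb = Ps − 19, where Ps is the price sellers receive.
On the curves, Pb = 584/7 - (1/7)x and Ps = 181/7 + (1/7)x; the wedge Ps − Pb = 19 gives 181/7 + (1/7)x − (584/7 - (1/7)x) = 19, so x' = 268.
Then Pb = 584/7 − (1/7)·268 = 316/7 and Ps = 181/7 + (1/7)·268 = 449/7.
The subsidy expands output by 268 − 201.5 = 66.5 past the efficient level; on those units the gap between marginal cost and willingness to pay runs from 0 up to 19.
DWL = ½ × 19 × 66.5 = 631.75.

Deadweight loss = $631.75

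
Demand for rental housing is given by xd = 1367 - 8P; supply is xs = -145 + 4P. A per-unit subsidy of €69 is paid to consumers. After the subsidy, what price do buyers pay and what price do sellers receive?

Pre-subsidy: 1367 - 8P = -145 + 4P gives P* = 126, x* = 359.
With the rebate, buyers effectively pay Pb = Ps − 69, where Ps is the price sellers receive.
Demand in terms of Ps becomes xd = 1367 − 8(Ps − 69) = 1919 - 8Ps. Setting this equal to supply: 1919 - 8Ps = -145 + 4Ps, so Ps = 172.
Buyers pay Pb = 172 − 69 = 103; x' = -145 + 4·172 = 543.

Buyers pay €103; sellers receive €172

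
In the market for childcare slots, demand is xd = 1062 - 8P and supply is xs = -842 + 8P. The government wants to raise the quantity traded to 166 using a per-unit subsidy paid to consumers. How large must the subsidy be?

At x = 166, invert demand for the buyer price: Pb = (1062 − 166)/8 = 112; invert supply for the seller price: Ps = (166 − (-842))/8 = 126.
The subsidy must fill the gap: s = Ps − Pb = 126 − 112 = 14.

Required subsidy s = 14 per unit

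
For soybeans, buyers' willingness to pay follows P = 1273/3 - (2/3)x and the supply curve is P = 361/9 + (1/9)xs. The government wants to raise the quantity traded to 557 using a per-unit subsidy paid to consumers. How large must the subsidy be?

Required subsidy s = 49 per unit

At x = 557, from the demand curve buyers pay Pb = 1273/3 − (2/3)·557 = 53; from the supply curve sellers need Ps = 361/9 + (1/9)·557 = 102.
The subsidy must fill the gap: s = Ps − Pb = 102 − 53 = 49.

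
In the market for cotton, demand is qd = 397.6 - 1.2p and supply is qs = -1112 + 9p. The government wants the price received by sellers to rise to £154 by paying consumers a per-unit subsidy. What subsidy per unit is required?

Required subsidy s = £51 per unit

At a seller price of 154, quantity supplied is -1112 + 9·154 = 274.
Buyers absorb 274 only when they pay pb with 397.6 − 1.2·pb = 274, i.e. pb = 103.
s = ps − pb = 154 − 103 = 51.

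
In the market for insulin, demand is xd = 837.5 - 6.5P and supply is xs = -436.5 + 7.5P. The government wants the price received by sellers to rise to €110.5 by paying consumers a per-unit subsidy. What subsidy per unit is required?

Required subsidy s = €42 per unit

At a seller price of 110.5, quantity supplied is -436.5 + 7.5·110.5 = 392.25.
Buyers absorb 392.25 only when they pay Pb with 837.5 − 6.5·Pb = 392.25, i.e. Pb = 68.5.
s = Ps − Pb = 110.5 − 68.5 = 42.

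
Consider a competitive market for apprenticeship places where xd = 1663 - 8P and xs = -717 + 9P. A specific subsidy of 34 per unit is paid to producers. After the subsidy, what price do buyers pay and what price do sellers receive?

Buyers pay 122; sellers receive 156

Pre-subsidy: 1663 - 8P = -717 + 9P gives P* = 140, x* = 543.
With the subsidy, sellers receive Ps = Pb + 34 for each unit, where Pb is the price buyers pay.
Supply in terms of Pb becomes xs = -717 + 9(Pb + 34) = -411 + 9Pb. Setting this equal to demand: 1663 - 8Pb = -411 + 9Pb, so Pb = 122.
Sellers receive Ps = 122 + 34 = 156; x' = 1663 − 8·122 = 687.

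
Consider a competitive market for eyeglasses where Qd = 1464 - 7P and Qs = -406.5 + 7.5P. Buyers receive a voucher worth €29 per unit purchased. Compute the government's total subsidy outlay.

Government cost = €19314

Pre-subsidy: 1464 - 7P = -406.5 + 7.5P gives P* = 129, Q* = 561.
With the rebate, buyers effectively pay Pb = Ps − 29, where Ps is the price sellers receive.
Demand in terms of Ps becomes Qd = 1464 − 7(Ps − 29) = 1667 - 7Ps. Setting this equal to supply: 1667 - 7Ps = -406.5 + 7.5Ps, so Ps = 143.
Buyers pay Pb = 143 − 29 = 114; Q' = -406.5 + 7.5·143 = 666.
Government outlay = subsidy × quantity = 29 × 666 = 19314.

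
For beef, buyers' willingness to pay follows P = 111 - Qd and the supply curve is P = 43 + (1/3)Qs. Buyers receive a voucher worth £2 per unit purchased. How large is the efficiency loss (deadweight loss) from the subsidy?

Pre-subsidy: 111 - Q = 43 + (1/3)Q gives Q* = 51 and P* = 60.
With the rebate, buyers effectively pay Pb = Ps − 2, where Ps is the price sellers receive.
On the curves, Pb = 111 - Q and Ps = 43 + (1/3)Q; the wedge Ps − Pb = 2 gives 43 + (1/3)Q − (111 - Q) = 2, so Q' = 52.5.
Then Pb = 111 − 1·52.5 = 58.5 and Ps = 43 + (1/3)·52.5 = 60.5.
The subsidy expands output by 52.5 − 51 = 1.5 past the efficient level; on those units the gap between marginal cost and willingness to pay runs from 0 up to 2.
DWL = ½ × 2 × 1.5 = 1.5.

Deadweight loss = £1.5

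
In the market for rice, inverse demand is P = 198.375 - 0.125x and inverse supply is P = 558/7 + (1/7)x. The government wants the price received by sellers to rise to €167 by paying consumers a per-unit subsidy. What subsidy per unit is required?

At a seller price of 167, quantity supplied is -558 + 7·167 = 611.
Buyers absorb 611 only when they pay Pb = 198.375 − 0.125·611 = 122.
s = Ps − Pb = 167 − 122 = 45.

Required subsidy s = €45 per unit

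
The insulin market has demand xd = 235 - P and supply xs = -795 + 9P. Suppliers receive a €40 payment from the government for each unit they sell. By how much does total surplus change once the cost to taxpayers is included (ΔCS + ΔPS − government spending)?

Pre-subsidy: 235 - P = -795 + 9P gives P* = 103, x* = 132.
With the subsidy, sellers receive Ps = Pb + 40 for each unit, where Pb is the price buyers pay.
Supply in terms of Pb becomes xs = -795 + 9(Pb + 40) = -435 + 9Pb. Setting this equal to demand: 235 - Pb = -435 + 9Pb, so Pb = 67.
Sellers receive Ps = 67 + 40 = 107; x' = 235 − 1·67 = 168.
ΔCS = ½(132 + 168)(103 − 67) = 5400; ΔPS = ½(132 + 168)(107 − 103) = 600.
Government spending = 40 × 168 = 6720.
Net change = 5400 + 600 − 6720 = -720. The loss equals the DWL triangle ½·40·36.

Net change in total surplus = -€720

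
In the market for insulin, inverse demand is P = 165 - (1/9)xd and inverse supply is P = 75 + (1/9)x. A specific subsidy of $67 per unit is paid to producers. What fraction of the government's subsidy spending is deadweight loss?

Pre-subsidy: 165 - (1/9)x = 75 + (1/9)x gives x* = 405 and P* = 120.
With the subsidy, sellers receive Ps = Pb + 67 for each unit, where Pb is the price buyers pay.
On the curves, Pb = 165 - (1/9)x and Ps = 75 + (1/9)x; the wedge Ps − Pb = 67 gives 75 + (1/9)x − (165 - (1/9)x) = 67, so x' = 706.5.
Then Pb = 165 − (1/9)·706.5 = 86.5 and Ps = 75 + (1/9)·706.5 = 153.5.
ΔCS = ½(405 + 706.5)(120 − 86.5) = 18617.625; ΔPS = ½(405 + 706.5)(153.5 − 120) = 18617.625.
Government spending = 67 × 706.5 = 47335.5.
DWL = ½ × 67 × (706.5 − 405) = 10100.25; fraction = 10100.25 / 47335.5 = 67/314.

DWL / government spending = 67/314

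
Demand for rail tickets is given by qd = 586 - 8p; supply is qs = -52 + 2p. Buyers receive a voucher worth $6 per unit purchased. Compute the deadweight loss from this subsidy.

Deadweight loss = $28.8

Pre-subsidy: 586 - 8p = -52 + 2p gives p* = 63.8, q* = 75.6.
With the rebate, buyers effectively pay pb = ps − 6, where ps is the price sellers receive.
Demand in terms of ps becomes qd = 586 − 8(ps − 6) = 634 - 8ps. Setting this equal to supply: 634 - 8ps = -52 + 2ps, so ps = 68.6.
Buyers pay pb = 68.6 − 6 = 62.6; q' = -52 + 2·68.6 = 85.2.
The subsidy expands output by 85.2 − 75.6 = 9.6 past the efficient level; on those units the gap between marginal cost and willingness to pay runs from 0 up to 6.
DWL = ½ × 6 × 9.6 = 28.8.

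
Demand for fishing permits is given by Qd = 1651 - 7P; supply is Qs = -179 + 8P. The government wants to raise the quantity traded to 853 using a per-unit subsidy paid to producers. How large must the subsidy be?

At Q = 853, invert demand for the buyer price: Pb = (1651 − 853)/7 = 114; invert supply for the seller price: Ps = (853 − (-179))/8 = 129.
The subsidy must fill the gap: s = Ps − Pb = 129 − 114 = 15.

Required subsidy s = 15 per unit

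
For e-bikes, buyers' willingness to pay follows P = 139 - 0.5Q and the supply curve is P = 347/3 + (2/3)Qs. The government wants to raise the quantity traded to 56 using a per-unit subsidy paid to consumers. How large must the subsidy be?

At Q = 56, from the demand curve buyers pay Pb = 139 − 0.5·56 = 111; from the supply curve sellers need Ps = 347/3 + (2/3)·56 = 153.
The subsidy must fill the gap: s = Ps − Pb = 153 − 111 = 42.

Required subsidy s = 42 per unit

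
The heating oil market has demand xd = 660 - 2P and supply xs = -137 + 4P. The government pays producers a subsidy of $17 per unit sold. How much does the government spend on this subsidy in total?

Pre-subsidy: 660 - 2P = -137 + 4P gives P* = 797/6, x* = 1183/3.
With the subsidy, sellers receive Ps = Pb + 17 for each unit, where Pb is the price buyers pay.
Supply in terms of Pb becomes xs = -137 + 4(Pb + 17) = -69 + 4Pb. Setting this equal to demand: 660 - 2Pb = -69 + 4Pb, so Pb = 121.5.
Sellers receive Ps = 121.5 + 17 = 138.5; x' = 660 − 2·121.5 = 417.
Government outlay = subsidy × quantity = 17 × 417 = 7089.

Government cost = $7089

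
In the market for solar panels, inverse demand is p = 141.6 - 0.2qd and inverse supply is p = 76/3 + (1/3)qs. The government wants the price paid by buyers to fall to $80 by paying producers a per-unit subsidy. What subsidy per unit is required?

At a buyer price of 80, quantity demanded is 708 − 5·80 = 308.
Sellers supply 308 only when they receive ps = 76/3 + (1/3)·308 = 128.
s = ps − pb = 128 − 80 = 48.

Required subsidy s = $48 per unit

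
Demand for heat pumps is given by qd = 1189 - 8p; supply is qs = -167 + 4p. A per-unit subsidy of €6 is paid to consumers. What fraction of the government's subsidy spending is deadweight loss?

DWL / government spending = 8/301

Pre-subsidy: 1189 - 8p = -167 + 4p gives p* = 113, q* = 285.
With the rebate, buyers effectively pay pb = ps − 6, where ps is the price sellers receive.
Demand in terms of ps becomes qd = 1189 − 8(ps − 6) = 1237 - 8ps. Setting this equal to supply: 1237 - 8ps = -167 + 4ps, so ps = 117.
Buyers pay pb = 117 − 6 = 111; q' = -167 + 4·117 = 301.
ΔCS = ½(285 + 301)(113 − 111) = 586; ΔPS = ½(285 + 301)(117 − 113) = 1172.
Government spending = 6 × 301 = 1806.
DWL = ½ × 6 × (301 − 285) = 48; fraction = 48 / 1806 = 8/301.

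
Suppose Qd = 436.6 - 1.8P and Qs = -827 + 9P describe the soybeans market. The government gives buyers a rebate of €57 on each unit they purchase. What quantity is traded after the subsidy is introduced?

Pre-subsidy: 436.6 - 1.8P = -827 + 9P gives P* = 117, Q* = 226.
With the rebate, buyers effectively pay Pb = Ps − 57, where Ps is the price sellers receive.
Demand in terms of Ps becomes Qd = 436.6 − 1.8(Ps − 57) = 539.2 - 1.8Ps. Setting this equal to supply: 539.2 - 1.8Ps = -827 + 9Ps, so Ps = 126.5.
Buyers pay Pb = 126.5 − 57 = 69.5; Q' = -827 + 9·126.5 = 311.5.

Q' = 311.5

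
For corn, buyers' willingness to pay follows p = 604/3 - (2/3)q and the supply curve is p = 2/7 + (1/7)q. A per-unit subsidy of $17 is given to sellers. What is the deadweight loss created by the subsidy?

Pre-subsidy: 604/3 - (2/3)q = 2/7 + (1/7)q gives q* = 4222/17 and p* = 608/17.
With the subsidy, sellers receive ps = pb + 17 for each unit, where pb is the price buyers pay.
On the curves, pb = 604/3 - (2/3)q and ps = 2/7 + (1/7)q; the wedge ps − pb = 17 gives 2/7 + (1/7)q − (604/3 - (2/3)q) = 17, so q' = 4579/17.
Then pb = 604/3 − (2/3)·(4579/17) = 370/17 and ps = 2/7 + (1/7)·(4579/17) = 659/17.
The subsidy expands output by 4579/17 − 4222/17 = 21 past the efficient level; on those units the gap between marginal cost and willingness to pay runs from 0 up to 17.
DWL = ½ × 17 × 21 = 178.5.

Deadweight loss = $178.5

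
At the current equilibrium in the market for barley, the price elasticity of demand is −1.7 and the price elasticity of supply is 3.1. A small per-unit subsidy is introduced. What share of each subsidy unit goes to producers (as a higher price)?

For a small subsidy around the equilibrium, the benefit split depends on the relative slopes, which at a point are proportional to the elasticities.
Buyer share = εs/(εs + |εd|) = 3.1/(3.1 + 1.7) = 31/48; seller share = |εd|/(εs + |εd|) = 17/48.
So producers capture 17/48 of the subsidy.

Producer share = 17/48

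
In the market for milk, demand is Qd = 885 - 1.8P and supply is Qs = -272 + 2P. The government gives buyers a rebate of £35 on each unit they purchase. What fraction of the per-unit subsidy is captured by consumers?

Pre-subsidy: 885 - 1.8P = -272 + 2P gives P* = 5785/19, Q* = 6402/19.
With the rebate, buyers effectively pay Pb = Ps − 35, where Ps is the price sellers receive.
Demand in terms of Ps becomes Qd = 885 − 1.8(Ps − 35) = 948 - 1.8Ps. Setting this equal to supply: 948 - 1.8Ps = -272 + 2Ps, so Ps = 6100/19.
Buyers pay Pb = 6100/19 − 35 = 5435/19; Q' = -272 + 2·(6100/19) = 7032/19.
Buyers' price falls by P* − Pb = 5785/19 − 5435/19 = 350/19; sellers' price rises by Ps − P* = 6100/19 − 5785/19 = 315/19.
So consumers capture (350/19)/35 = 10/19 of each unit of subsidy.

Consumer share = 10/19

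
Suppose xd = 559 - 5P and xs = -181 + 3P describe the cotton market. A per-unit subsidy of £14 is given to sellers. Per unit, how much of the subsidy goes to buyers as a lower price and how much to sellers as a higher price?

Pre-subsidy: 559 - 5P = -181 + 3P gives P* = 92.5, x* = 96.5.
With the subsidy, sellers receive Ps = Pb + 14 for each unit, where Pb is the price buyers pay.
Supply in terms of Pb becomes xs = -181 + 3(Pb + 14) = -139 + 3Pb. Setting this equal to demand: 559 - 5Pb = -139 + 3Pb, so Pb = 87.25.
Sellers receive Ps = 87.25 + 14 = 101.25; x' = 559 − 5·87.25 = 122.75.
Buyers' price falls by P* − Pb = 92.5 − 87.25 = 5.25; sellers' price rises by Ps − P* = 101.25 − 92.5 = 8.75.

Buyers gain £5.25 per unit; sellers gain £8.75 per unit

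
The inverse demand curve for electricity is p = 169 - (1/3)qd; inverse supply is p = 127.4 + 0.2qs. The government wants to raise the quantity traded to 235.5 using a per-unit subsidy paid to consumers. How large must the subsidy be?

Required subsidy s = 84 per unit

At q = 235.5, from the demand curve buyers pay pb = 169 − (1/3)·235.5 = 90.5; from the supply curve sellers need ps = 127.4 + 0.2·235.5 = 174.5.
The subsidy must fill the gap: s = ps − pb = 174.5 − 90.5 = 84.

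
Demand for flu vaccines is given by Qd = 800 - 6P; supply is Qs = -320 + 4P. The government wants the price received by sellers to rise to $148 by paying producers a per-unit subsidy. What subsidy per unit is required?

At a seller price of 148, quantity supplied is -320 + 4·148 = 272.
Buyers absorb 272 only when they pay Pb with 800 − 6·Pb = 272, i.e. Pb = 88.
s = Ps − Pb = 148 − 88 = 60.

Required subsidy s = $60 per unit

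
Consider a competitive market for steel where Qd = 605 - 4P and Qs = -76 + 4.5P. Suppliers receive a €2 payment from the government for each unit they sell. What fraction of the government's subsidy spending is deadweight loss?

Pre-subsidy: 605 - 4P = -76 + 4.5P gives P* = 1362/17, Q* = 4837/17.
With the subsidy, sellers receive Ps = Pb + 2 for each unit, where Pb is the price buyers pay.
Supply in terms of Pb becomes Qs = -76 + 4.5(Pb + 2) = -67 + 4.5Pb. Setting this equal to demand: 605 - 4Pb = -67 + 4.5Pb, so Pb = 1344/17.
Sellers receive Ps = 1344/17 + 2 = 1378/17; Q' = 605 − 4·(1344/17) = 4909/17.
ΔCS = ½(4837/17 + 4909/17)(1362/17 − 1344/17) = 87714/289; ΔPS = ½(4837/17 + 4909/17)(1378/17 − 1362/17) = 77968/289.
Government spending = 2 × 4909/17 = 9818/17.
DWL = ½ × 2 × (4909/17 − 4837/17) = 72/17; fraction = (72/17) / (9818/17) = 36/4909.

DWL / government spending = 36/4909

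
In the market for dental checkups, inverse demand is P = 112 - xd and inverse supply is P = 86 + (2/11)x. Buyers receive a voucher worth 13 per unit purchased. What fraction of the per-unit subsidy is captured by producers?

Producer share = 2/13

Pre-subsidy: 112 - x = 86 + (2/11)x gives x* = 22 and P* = 90.
With the rebate, buyers effectively pay Pb = Ps − 13, where Ps is the price sellers receive.
On the curves, Pb = 112 - x and Ps = 86 + (2/11)x; the wedge Ps − Pb = 13 gives 86 + (2/11)x − (112 - x) = 13, so x' = 33.
Then Pb = 112 − 1·33 = 79 and Ps = 86 + (2/11)·33 = 92.
Buyers' price falls by P* − Pb = 90 − 79 = 11; sellers' price rises by Ps − P* = 92 − 90 = 2.
So producers capture 2/13 = 2/13 of each unit of subsidy.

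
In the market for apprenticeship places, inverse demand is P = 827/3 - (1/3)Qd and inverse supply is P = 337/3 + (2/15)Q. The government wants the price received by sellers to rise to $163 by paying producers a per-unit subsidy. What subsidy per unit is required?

Required subsidy s = $14 per unit

At a seller price of 163, quantity supplied is -842.5 + 7.5·163 = 380.
Buyers absorb 380 only when they pay Pb = 827/3 − (1/3)·380 = 149.
s = Ps − Pb = 163 − 149 = 14.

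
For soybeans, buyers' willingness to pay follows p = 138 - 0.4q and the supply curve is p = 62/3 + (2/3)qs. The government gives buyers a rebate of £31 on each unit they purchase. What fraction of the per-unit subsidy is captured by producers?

Producer share = 0.625

Pre-subsidy: 138 - 0.4q = 62/3 + (2/3)q gives q* = 110 and p* = 94.
With the rebate, buyers effectively pay pb = ps − 31, where ps is the price sellers receive.
On the curves, pb = 138 - 0.4q and ps = 62/3 + (2/3)q; the wedge ps − pb = 31 gives 62/3 + (2/3)q − (138 - 0.4q) = 31, so q' = 139.0625.
Then pb = 138 − 0.4·139.0625 = 82.375 and ps = 62/3 + (2/3)·139.0625 = 113.375.
Buyers' price falls by p* − pb = 94 − 82.375 = 11.625; sellers' price rises by ps − p* = 113.375 − 94 = 19.375.
So producers capture 19.375/31 = 0.625 of each unit of subsidy.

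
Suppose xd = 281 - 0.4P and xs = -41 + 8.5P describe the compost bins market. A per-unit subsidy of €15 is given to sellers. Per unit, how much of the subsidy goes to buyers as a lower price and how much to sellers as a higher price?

Pre-subsidy: 281 - 0.4P = -41 + 8.5P gives P* = 3220/89, x* = 23721/89.
With the subsidy, sellers receive Ps = Pb + 15 for each unit, where Pb is the price buyers pay.
Supply in terms of Pb becomes xs = -41 + 8.5(Pb + 15) = 86.5 + 8.5Pb. Setting this equal to demand: 281 - 0.4Pb = 86.5 + 8.5Pb, so Pb = 1945/89.
Sellers receive Ps = 1945/89 + 15 = 3280/89; x' = 281 − 0.4·(1945/89) = 24231/89.
Buyers' price falls by P* − Pb = 3220/89 − 1945/89 = 1275/89; sellers' price rises by Ps − P* = 3280/89 − 3220/89 = 60/89.

Buyers gain 1275/89 per unit; sellers gain 60/89 per unit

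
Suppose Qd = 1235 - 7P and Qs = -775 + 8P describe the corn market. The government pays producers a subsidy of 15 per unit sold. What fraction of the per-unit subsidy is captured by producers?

Producer share = 7/15

Pre-subsidy: 1235 - 7P = -775 + 8P gives P* = 134, Q* = 297.
With the subsidy, sellers receive Ps = Pb + 15 for each unit, where Pb is the price buyers pay.
Supply in terms of Pb becomes Qs = -775 + 8(Pb + 15) = -655 + 8Pb. Setting this equal to demand: 1235 - 7Pb = -655 + 8Pb, so Pb = 126.
Sellers receive Ps = 126 + 15 = 141; Q' = 1235 − 7·126 = 353.
Buyers' price falls by P* − Pb = 134 − 126 = 8; sellers' price rises by Ps − P* = 141 − 134 = 7.
So producers capture 7/15 = 7/15 of each unit of subsidy.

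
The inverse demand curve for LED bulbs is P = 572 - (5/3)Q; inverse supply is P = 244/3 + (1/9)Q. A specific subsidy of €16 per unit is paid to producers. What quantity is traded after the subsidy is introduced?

Q' = 285

Pre-subsidy: 572 - (5/3)Q = 244/3 + (1/9)Q gives Q* = 276 and P* = 112.
With the subsidy, sellers receive Ps = Pb + 16 for each unit, where Pb is the price buyers pay.
On the curves, Pb = 572 - (5/3)Q and Ps = 244/3 + (1/9)Q; the wedge Ps − Pb = 16 gives 244/3 + (1/9)Q − (572 - (5/3)Q) = 16, so Q' = 285.
Then Pb = 572 − (5/3)·285 = 97 and Ps = 244/3 + (1/9)·285 = 113.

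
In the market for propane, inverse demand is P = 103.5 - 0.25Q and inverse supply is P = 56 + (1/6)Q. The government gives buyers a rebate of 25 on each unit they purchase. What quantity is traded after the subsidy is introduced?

Pre-subsidy: 103.5 - 0.25Q = 56 + (1/6)Q gives Q* = 114 and P* = 75.
With the rebate, buyers effectively pay Pb = Ps − 25, where Ps is the price sellers receive.
On the curves, Pb = 103.5 - 0.25Q and Ps = 56 + (1/6)Q; the wedge Ps − Pb = 25 gives 56 + (1/6)Q − (103.5 - 0.25Q) = 25, so Q' = 174.
Then Pb = 103.5 − 0.25·174 = 60 and Ps = 56 + (1/6)·174 = 85.

Q' = 174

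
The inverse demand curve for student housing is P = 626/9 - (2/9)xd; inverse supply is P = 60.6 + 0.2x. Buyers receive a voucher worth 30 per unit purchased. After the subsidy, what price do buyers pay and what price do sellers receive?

Pre-subsidy: 626/9 - (2/9)x = 60.6 + 0.2x gives x* = 403/19 and P* = 1232/19.
With the rebate, buyers effectively pay Pb = Ps − 30, where Ps is the price sellers receive.
On the curves, Pb = 626/9 - (2/9)x and Ps = 60.6 + 0.2x; the wedge Ps − Pb = 30 gives 60.6 + 0.2x − (626/9 - (2/9)x) = 30, so x' = 1753/19.
Then Pb = 626/9 − (2/9)·(1753/19) = 932/19 and Ps = 60.6 + 0.2·(1753/19) = 1502/19.

Buyers pay 932/19; sellers receive 1502/19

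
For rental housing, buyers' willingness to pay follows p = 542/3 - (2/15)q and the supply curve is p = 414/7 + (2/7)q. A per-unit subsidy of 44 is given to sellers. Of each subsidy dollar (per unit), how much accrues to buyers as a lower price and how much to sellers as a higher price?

Buyers gain 14 per unit; sellers gain 30 per unit

Pre-subsidy: 542/3 - (2/15)q = 414/7 + (2/7)q gives q* = 290 and p* = 142.
With the subsidy, sellers receive ps = pb + 44 for each unit, where pb is the price buyers pay.
On the curves, pb = 542/3 - (2/15)q and ps = 414/7 + (2/7)q; the wedge ps − pb = 44 gives 414/7 + (2/7)q − (542/3 - (2/15)q) = 44, so q' = 395.
Then pb = 542/3 − (2/15)·395 = 128 and ps = 414/7 + (2/7)·395 = 172.
Buyers' price falls by p* − pb = 142 − 128 = 14; sellers' price rises by ps − p* = 172 − 142 = 30.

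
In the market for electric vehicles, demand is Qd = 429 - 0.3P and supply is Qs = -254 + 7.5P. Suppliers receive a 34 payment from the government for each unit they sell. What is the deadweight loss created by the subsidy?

Deadweight loss = 4335/26

Pre-subsidy: 429 - 0.3P = -254 + 7.5P gives P* = 3415/39, Q* = 10471/26.
With the subsidy, sellers receive Ps = Pb + 34 for each unit, where Pb is the price buyers pay.
Supply in terms of Pb becomes Qs = -254 + 7.5(Pb + 34) = 1 + 7.5Pb. Setting this equal to demand: 429 - 0.3Pb = 1 + 7.5Pb, so Pb = 2140/39.
Sellers receive Ps = 2140/39 + 34 = 3466/39; Q' = 429 − 0.3·(2140/39) = 5363/13.
The subsidy expands output by 5363/13 − 10471/26 = 255/26 past the efficient level; on those units the gap between marginal cost and willingness to pay runs from 0 up to 34.
DWL = ½ × 34 × 255/26 = 4335/26.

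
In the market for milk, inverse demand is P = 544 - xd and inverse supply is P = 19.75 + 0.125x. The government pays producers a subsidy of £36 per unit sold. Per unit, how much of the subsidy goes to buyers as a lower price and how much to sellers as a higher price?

Pre-subsidy: 544 - x = 19.75 + 0.125x gives x* = 466 and P* = 78.
With the subsidy, sellers receive Ps = Pb + 36 for each unit, where Pb is the price buyers pay.
On the curves, Pb = 544 - x and Ps = 19.75 + 0.125x; the wedge Ps − Pb = 36 gives 19.75 + 0.125x − (544 - x) = 36, so x' = 498.
Then Pb = 544 − 1·498 = 46 and Ps = 19.75 + 0.125·498 = 82.
Buyers' price falls by P* − Pb = 78 − 46 = 32; sellers' price rises by Ps − P* = 82 − 78 = 4.

Buyers gain £32 per unit; sellers gain £4 per unit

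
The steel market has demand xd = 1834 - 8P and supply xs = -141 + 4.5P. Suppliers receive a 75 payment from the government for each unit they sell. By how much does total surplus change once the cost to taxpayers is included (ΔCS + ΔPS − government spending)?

Pre-subsidy: 1834 - 8P = -141 + 4.5P gives P* = 158, x* = 570.
With the subsidy, sellers receive Ps = Pb + 75 for each unit, where Pb is the price buyers pay.
Supply in terms of Pb becomes xs = -141 + 4.5(Pb + 75) = 196.5 + 4.5Pb. Setting this equal to demand: 1834 - 8Pb = 196.5 + 4.5Pb, so Pb = 131.
Sellers receive Ps = 131 + 75 = 206; x' = 1834 − 8·131 = 786.
ΔCS = ½(570 + 786)(158 − 131) = 18306; ΔPS = ½(570 + 786)(206 − 158) = 32544.
Government spending = 75 × 786 = 58950.
Net change = 18306 + 32544 − 58950 = -8100. The loss equals the DWL triangle ½·75·216.

Net change in total surplus = -8100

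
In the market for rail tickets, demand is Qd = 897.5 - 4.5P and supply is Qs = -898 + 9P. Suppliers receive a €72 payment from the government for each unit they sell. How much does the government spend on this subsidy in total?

Government cost = €37080

Pre-subsidy: 897.5 - 4.5P = -898 + 9P gives P* = 133, Q* = 299.
With the subsidy, sellers receive Ps = Pb + 72 for each unit, where Pb is the price buyers pay.
Supply in terms of Pb becomes Qs = -898 + 9(Pb + 72) = -250 + 9Pb. Setting this equal to demand: 897.5 - 4.5Pb = -250 + 9Pb, so Pb = 85.
Sellers receive Ps = 85 + 72 = 157; Q' = 897.5 − 4.5·85 = 515.
Government outlay = subsidy × quantity = 72 × 515 = 37080.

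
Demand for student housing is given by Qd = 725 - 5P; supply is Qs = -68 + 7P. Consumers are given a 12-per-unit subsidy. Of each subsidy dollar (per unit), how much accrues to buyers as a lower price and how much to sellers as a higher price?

Buyers gain 7 per unit; sellers gain 5 per unit

Pre-subsidy: 725 - 5P = -68 + 7P gives P* = 793/12, Q* = 4735/12.
With the rebate, buyers effectively pay Pb = Ps − 12, where Ps is the price sellers receive.
Demand in terms of Ps becomes Qd = 725 − 5(Ps − 12) = 785 - 5Ps. Setting this equal to supply: 785 - 5Ps = -68 + 7Ps, so Ps = 853/12.
Buyers pay Pb = 853/12 − 12 = 709/12; Q' = -68 + 7·(853/12) = 5155/12.
Buyers' price falls by P* − Pb = 793/12 − 709/12 = 7; sellers' price rises by Ps − P* = 853/12 − 793/12 = 5.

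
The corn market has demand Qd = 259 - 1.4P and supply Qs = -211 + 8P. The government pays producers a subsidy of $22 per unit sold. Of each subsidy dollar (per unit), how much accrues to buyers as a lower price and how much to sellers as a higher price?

Pre-subsidy: 259 - 1.4P = -211 + 8P gives P* = 50, Q* = 189.
With the subsidy, sellers receive Ps = Pb + 22 for each unit, where Pb is the price buyers pay.
Supply in terms of Pb becomes Qs = -211 + 8(Pb + 22) = -35 + 8Pb. Setting this equal to demand: 259 - 1.4Pb = -35 + 8Pb, so Pb = 1470/47.
Sellers receive Ps = 1470/47 + 22 = 2504/47; Q' = 259 − 1.4·(1470/47) = 10115/47.
Buyers' price falls by P* − Pb = 50 − 1470/47 = 880/47; sellers' price rises by Ps − P* = 2504/47 − 50 = 154/47.

Buyers gain 880/47 per unit; sellers gain 154/47 per unit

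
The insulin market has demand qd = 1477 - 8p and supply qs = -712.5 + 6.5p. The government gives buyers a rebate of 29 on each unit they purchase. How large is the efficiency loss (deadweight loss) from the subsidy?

Deadweight loss = 1508

Pre-subsidy: 1477 - 8p = -712.5 + 6.5p gives p* = 151, q* = 269.
With the rebate, buyers effectively pay pb = ps − 29, where ps is the price sellers receive.
Demand in terms of ps becomes qd = 1477 − 8(ps − 29) = 1709 - 8ps. Setting this equal to supply: 1709 - 8ps = -712.5 + 6.5ps, so ps = 167.
Buyers pay pb = 167 − 29 = 138; q' = -712.5 + 6.5·167 = 373.
The subsidy expands output by 373 − 269 = 104 past the efficient level; on those units the gap between marginal cost and willingness to pay runs from 0 up to 29.
DWL = ½ × 29 × 104 = 1508.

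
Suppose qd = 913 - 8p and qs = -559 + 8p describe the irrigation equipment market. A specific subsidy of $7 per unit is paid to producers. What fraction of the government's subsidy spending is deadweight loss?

DWL / government spending = 14/205

Pre-subsidy: 913 - 8p = -559 + 8p gives p* = 92, q* = 177.
With the subsidy, sellers receive ps = pb + 7 for each unit, where pb is the price buyers pay.
Supply in terms of pb becomes qs = -559 + 8(pb + 7) = -503 + 8pb. Setting this equal to demand: 913 - 8pb = -503 + 8pb, so pb = 88.5.
Sellers receive ps = 88.5 + 7 = 95.5; q' = 913 − 8·88.5 = 205.
ΔCS = ½(177 + 205)(92 − 88.5) = 668.5; ΔPS = ½(177 + 205)(95.5 − 92) = 668.5.
Government spending = 7 × 205 = 1435.
DWL = ½ × 7 × (205 − 177) = 98; fraction = 98 / 1435 = 14/205.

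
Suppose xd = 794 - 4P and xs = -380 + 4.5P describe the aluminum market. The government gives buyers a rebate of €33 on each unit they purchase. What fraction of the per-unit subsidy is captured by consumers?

Consumer share = 9/17

Pre-subsidy: 794 - 4P = -380 + 4.5P gives P* = 2348/17, x* = 4106/17.
With the rebate, buyers effectively pay Pb = Ps − 33, where Ps is the price sellers receive.
Demand in terms of Ps becomes xd = 794 − 4(Ps − 33) = 926 - 4Ps. Setting this equal to supply: 926 - 4Ps = -380 + 4.5Ps, so Ps = 2612/17.
Buyers pay Pb = 2612/17 − 33 = 2051/17; x' = -380 + 4.5·(2612/17) = 5294/17.
Buyers' price falls by P* − Pb = 2348/17 − 2051/17 = 297/17; sellers' price rises by Ps − P* = 2612/17 − 2348/17 = 264/17.
So consumers capture (297/17)/33 = 9/17 of each unit of subsidy.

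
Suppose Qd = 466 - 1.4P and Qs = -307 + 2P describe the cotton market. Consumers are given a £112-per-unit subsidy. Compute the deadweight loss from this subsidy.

Pre-subsidy: 466 - 1.4P = -307 + 2P gives P* = 3865/17, Q* = 2511/17.
With the rebate, buyers effectively pay Pb = Ps − 112, where Ps is the price sellers receive.
Demand in terms of Ps becomes Qd = 466 − 1.4(Ps − 112) = 622.8 - 1.4Ps. Setting this equal to supply: 622.8 - 1.4Ps = -307 + 2Ps, so Ps = 4649/17.
Buyers pay Pb = 4649/17 − 112 = 2745/17; Q' = -307 + 2·(4649/17) = 4079/17.
The subsidy expands output by 4079/17 − 2511/17 = 1568/17 past the efficient level; on those units the gap between marginal cost and willingness to pay runs from 0 up to 112.
DWL = ½ × 112 × 1568/17 = 87808/17.

Deadweight loss = 87808/17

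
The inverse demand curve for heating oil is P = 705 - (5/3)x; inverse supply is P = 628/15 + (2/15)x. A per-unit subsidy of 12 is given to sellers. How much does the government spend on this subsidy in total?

Government cost = 40508/9

Pre-subsidy: 705 - (5/3)x = 628/15 + (2/15)x gives x* = 9947/27 and P* = 7370/81.
With the subsidy, sellers receive Ps = Pb + 12 for each unit, where Pb is the price buyers pay.
On the curves, Pb = 705 - (5/3)x and Ps = 628/15 + (2/15)x; the wedge Ps − Pb = 12 gives 628/15 + (2/15)x − (705 - (5/3)x) = 12, so x' = 10127/27.
Then Pb = 705 − (5/3)·(10127/27) = 6470/81 and Ps = 628/15 + (2/15)·(10127/27) = 7442/81.
Government outlay = subsidy × quantity = 12 × 10127/27 = 40508/9.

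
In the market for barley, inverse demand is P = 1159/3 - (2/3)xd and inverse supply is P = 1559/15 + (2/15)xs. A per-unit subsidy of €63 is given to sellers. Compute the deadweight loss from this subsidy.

Deadweight loss = €2480.625

Pre-subsidy: 1159/3 - (2/3)x = 1559/15 + (2/15)x gives x* = 353 and P* = 151.
With the subsidy, sellers receive Ps = Pb + 63 for each unit, where Pb is the price buyers pay.
On the curves, Pb = 1159/3 - (2/3)x and Ps = 1559/15 + (2/15)x; the wedge Ps − Pb = 63 gives 1559/15 + (2/15)x − (1159/3 - (2/3)x) = 63, so x' = 431.75.
Then Pb = 1159/3 − (2/3)·431.75 = 98.5 and Ps = 1559/15 + (2/15)·431.75 = 161.5.
The subsidy expands output by 431.75 − 353 = 78.75 past the efficient level; on those units the gap between marginal cost and willingness to pay runs from 0 up to 63.
DWL = ½ × 63 × 78.75 = 2480.625.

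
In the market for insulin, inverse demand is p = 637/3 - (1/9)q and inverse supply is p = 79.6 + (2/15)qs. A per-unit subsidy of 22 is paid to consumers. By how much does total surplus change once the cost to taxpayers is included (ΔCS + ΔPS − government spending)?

Pre-subsidy: 637/3 - (1/9)q = 79.6 + (2/15)q gives q* = 543 and p* = 152.
With the rebate, buyers effectively pay pb = ps − 22, where ps is the price sellers receive.
On the curves, pb = 637/3 - (1/9)q and ps = 79.6 + (2/15)q; the wedge ps − pb = 22 gives 79.6 + (2/15)q − (637/3 - (1/9)q) = 22, so q' = 633.
Then pb = 637/3 − (1/9)·633 = 142 and ps = 79.6 + (2/15)·633 = 164.
ΔCS = ½(543 + 633)(152 − 142) = 5880; ΔPS = ½(543 + 633)(164 − 152) = 7056.
Government spending = 22 × 633 = 13926.
Net change = 5880 + 7056 − 13926 = -990. The loss equals the DWL triangle ½·22·90.

Net change in total surplus = -990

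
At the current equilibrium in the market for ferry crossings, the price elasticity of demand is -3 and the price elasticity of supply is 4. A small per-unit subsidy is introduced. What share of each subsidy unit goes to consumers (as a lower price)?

For a small subsidy around the equilibrium, the benefit split depends on the relative slopes, which at a point are proportional to the elasticities.
Buyer share = εs/(εs + |εd|) = 4/(4 + 3) = 4/7; seller share = |εd|/(εs + |εd|) = 3/7.

Consumer share = 4/7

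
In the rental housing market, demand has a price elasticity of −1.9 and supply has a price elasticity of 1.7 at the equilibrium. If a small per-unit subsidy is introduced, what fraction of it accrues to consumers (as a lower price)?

Consumer share = 17/36

For a small subsidy around the equilibrium, the benefit split depends on the relative slopes, which at a point are proportional to the elasticities.
Buyer share = εs/(εs + |εd|) = 1.7/(1.7 + 1.9) = 17/36; seller share = |εd|/(εs + |εd|) = 19/36.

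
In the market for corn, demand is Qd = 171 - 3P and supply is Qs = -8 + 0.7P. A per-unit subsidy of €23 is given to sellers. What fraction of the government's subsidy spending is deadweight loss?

Pre-subsidy: 171 - 3P = -8 + 0.7P gives P* = 1790/37, Q* = 957/37.
With the subsidy, sellers receive Ps = Pb + 23 for each unit, where Pb is the price buyers pay.
Supply in terms of Pb becomes Qs = -8 + 0.7(Pb + 23) = 8.1 + 0.7Pb. Setting this equal to demand: 171 - 3Pb = 8.1 + 0.7Pb, so Pb = 1629/37.
Sellers receive Ps = 1629/37 + 23 = 2480/37; Q' = 171 − 3·(1629/37) = 1440/37.
ΔCS = ½(957/37 + 1440/37)(1790/37 − 1629/37) = 385917/2738; ΔPS = ½(957/37 + 1440/37)(2480/37 − 1790/37) = 826965/1369.
Government spending = 23 × 1440/37 = 33120/37.
DWL = ½ × 23 × (1440/37 − 957/37) = 11109/74; fraction = (11109/74) / (33120/37) = 161/960.

DWL / government spending = 161/960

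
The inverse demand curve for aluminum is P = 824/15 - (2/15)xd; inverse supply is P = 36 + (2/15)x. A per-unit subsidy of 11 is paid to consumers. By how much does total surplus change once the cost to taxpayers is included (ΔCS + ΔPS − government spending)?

Pre-subsidy: 824/15 - (2/15)x = 36 + (2/15)x gives x* = 71 and P* = 682/15.
With the rebate, buyers effectively pay Pb = Ps − 11, where Ps is the price sellers receive.
On the curves, Pb = 824/15 - (2/15)x and Ps = 36 + (2/15)x; the wedge Ps − Pb = 11 gives 36 + (2/15)x − (824/15 - (2/15)x) = 11, so x' = 112.25.
Then Pb = 824/15 − (2/15)·112.25 = 1199/30 and Ps = 36 + (2/15)·112.25 = 1529/30.
ΔCS = ½(71 + 112.25)(682/15 − 1199/30) = 503.9375; ΔPS = ½(71 + 112.25)(1529/30 − 682/15) = 503.9375.
Government spending = 11 × 112.25 = 1234.75.
Net change = 503.9375 + 503.9375 − 1234.75 = -226.875. The loss equals the DWL triangle ½·11·41.25.

Net change in total surplus = -226.875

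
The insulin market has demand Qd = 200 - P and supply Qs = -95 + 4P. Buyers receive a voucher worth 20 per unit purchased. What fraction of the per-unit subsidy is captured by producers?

Producer share = 0.2

Pre-subsidy: 200 - P = -95 + 4P gives P* = 59, Q* = 141.
With the rebate, buyers effectively pay Pb = Ps − 20, where Ps is the price sellers receive.
Demand in terms of Ps becomes Qd = 200 − 1(Ps − 20) = 220 - Ps. Setting this equal to supply: 220 - Ps = -95 + 4Ps, so Ps = 63.
Buyers pay Pb = 63 − 20 = 43; Q' = -95 + 4·63 = 157.
Buyers' price falls by P* − Pb = 59 − 43 = 16; sellers' price rises by Ps − P* = 63 − 59 = 4.
So producers capture 4/20 = 0.2 of each unit of subsidy.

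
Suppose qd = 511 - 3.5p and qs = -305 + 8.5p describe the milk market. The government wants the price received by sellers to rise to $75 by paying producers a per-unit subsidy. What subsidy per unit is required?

At a seller price of 75, quantity supplied is -305 + 8.5·75 = 332.5.
Buyers absorb 332.5 only when they pay pb with 511 − 3.5·pb = 332.5, i.e. pb = 51.
s = ps − pb = 75 − 51 = 24.

Required subsidy s = $24 per unit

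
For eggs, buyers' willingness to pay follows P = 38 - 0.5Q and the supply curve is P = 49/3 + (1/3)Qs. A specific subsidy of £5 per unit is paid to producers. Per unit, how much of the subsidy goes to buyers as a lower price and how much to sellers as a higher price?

Pre-subsidy: 38 - 0.5Q = 49/3 + (1/3)Q gives Q* = 26 and P* = 25.
With the subsidy, sellers receive Ps = Pb + 5 for each unit, where Pb is the price buyers pay.
On the curves, Pb = 38 - 0.5Q and Ps = 49/3 + (1/3)Q; the wedge Ps − Pb = 5 gives 49/3 + (1/3)Q − (38 - 0.5Q) = 5, so Q' = 32.
Then Pb = 38 − 0.5·32 = 22 and Ps = 49/3 + (1/3)·32 = 27.
Buyers' price falls by P* − Pb = 25 − 22 = 3; sellers' price rises by Ps − P* = 27 − 25 = 2.

Buyers gain £3 per unit; sellers gain £2 per unit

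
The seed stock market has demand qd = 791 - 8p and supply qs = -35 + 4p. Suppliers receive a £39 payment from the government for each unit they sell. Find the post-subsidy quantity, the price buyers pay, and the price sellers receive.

q' = 1033/3; buyers pay 335/6; sellers receive 569/6

Pre-subsidy: 791 - 8p = -35 + 4p gives p* = 413/6, q* = 721/3.
With the subsidy, sellers receive ps = pb + 39 for each unit, where pb is the price buyers pay.
Supply in terms of pb becomes qs = -35 + 4(pb + 39) = 121 + 4pb. Setting this equal to demand: 791 - 8pb = 121 + 4pb, so pb = 335/6.
Sellers receive ps = 335/6 + 39 = 569/6; q' = 791 − 8·(335/6) = 1033/3.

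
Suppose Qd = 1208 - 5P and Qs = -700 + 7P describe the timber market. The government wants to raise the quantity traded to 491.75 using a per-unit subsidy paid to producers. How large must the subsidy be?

Required subsidy s = 27 per unit

At Q = 491.75, invert demand for the buyer price: Pb = (1208 − 491.75)/5 = 143.25; invert supply for the seller price: Ps = (491.75 − (-700))/7 = 170.25.
The subsidy must fill the gap: s = Ps − Pb = 170.25 − 143.25 = 27.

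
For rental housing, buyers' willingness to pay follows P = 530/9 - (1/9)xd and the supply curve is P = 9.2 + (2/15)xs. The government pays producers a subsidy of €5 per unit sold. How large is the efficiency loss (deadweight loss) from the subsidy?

Pre-subsidy: 530/9 - (1/9)x = 9.2 + (2/15)x gives x* = 2236/11 and P* = 1198/33.
With the subsidy, sellers receive Ps = Pb + 5 for each unit, where Pb is the price buyers pay.
On the curves, Pb = 530/9 - (1/9)x and Ps = 9.2 + (2/15)x; the wedge Ps − Pb = 5 gives 9.2 + (2/15)x − (530/9 - (1/9)x) = 5, so x' = 2461/11.
Then Pb = 530/9 − (1/9)·(2461/11) = 1123/33 and Ps = 9.2 + (2/15)·(2461/11) = 1288/33.
The subsidy expands output by 2461/11 − 2236/11 = 225/11 past the efficient level; on those units the gap between marginal cost and willingness to pay runs from 0 up to 5.
DWL = ½ × 5 × 225/11 = 1125/22.

Deadweight loss = 1125/22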